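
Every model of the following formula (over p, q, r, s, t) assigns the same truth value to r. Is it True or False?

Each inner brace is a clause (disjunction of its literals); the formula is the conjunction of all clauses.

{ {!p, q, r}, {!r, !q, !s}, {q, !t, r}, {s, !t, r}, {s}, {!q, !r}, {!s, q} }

Suppose r = true.
From the singleton clause (s), s = true.
From the singleton clause (!q), q = false.
That conflicts with the unit clause (q).
So every satisfying assignment has r = False.

False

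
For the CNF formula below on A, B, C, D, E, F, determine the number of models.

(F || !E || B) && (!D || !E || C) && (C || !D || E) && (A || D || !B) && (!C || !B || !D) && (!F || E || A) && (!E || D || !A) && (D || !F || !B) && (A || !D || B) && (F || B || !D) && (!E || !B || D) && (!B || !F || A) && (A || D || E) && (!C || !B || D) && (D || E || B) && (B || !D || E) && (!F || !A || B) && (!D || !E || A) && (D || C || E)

2

There are 2^6 = 64 truth assignments over (A, B, C, D, E, F).
Split on A. With A = true, the clauses containing A are satisfied and !A drops from the rest; 0 of the 2^5 = 32 assignments to the other variables satisfy what remains.
With A = false, by the same count on the reduced clause set, 2 assignments work.
(One model: A=F, B=F, C=F, D=F, E=T, F=T.)
Total: 0 + 2 = 2.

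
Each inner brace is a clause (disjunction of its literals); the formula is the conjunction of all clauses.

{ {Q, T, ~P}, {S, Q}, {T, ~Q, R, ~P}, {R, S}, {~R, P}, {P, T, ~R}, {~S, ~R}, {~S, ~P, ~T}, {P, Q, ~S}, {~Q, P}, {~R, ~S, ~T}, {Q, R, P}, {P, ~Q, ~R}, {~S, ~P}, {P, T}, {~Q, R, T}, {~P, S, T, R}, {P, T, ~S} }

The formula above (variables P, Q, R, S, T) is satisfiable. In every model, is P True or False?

True

Suppose P = 0.
Unit clause (~R) forces R = 0.
Unit clause (S) forces S = 1.
Unit clause (Q) forces Q = 1.
Now (~Q) is unsatisfied and unit — conflict.
So every satisfying assignment has P = True.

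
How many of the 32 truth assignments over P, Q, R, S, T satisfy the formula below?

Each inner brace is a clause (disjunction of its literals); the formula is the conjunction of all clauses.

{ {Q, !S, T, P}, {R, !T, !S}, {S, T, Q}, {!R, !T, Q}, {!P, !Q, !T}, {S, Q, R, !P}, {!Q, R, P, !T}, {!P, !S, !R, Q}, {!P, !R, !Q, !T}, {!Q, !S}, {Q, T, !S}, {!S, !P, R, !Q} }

6

There are 2^5 = 32 truth assignments over (P, Q, R, S, T).
Split on R. With R = true, the clauses containing R are satisfied and !R drops from the rest; 3 of the 2^4 = 16 assignments to the other variables satisfy what remains.
With R = false, by the same count on the reduced clause set, 3 assignments work.
(One model: P=F, Q=F, R=F, S=F, T=T.)
Total: 3 + 3 = 6.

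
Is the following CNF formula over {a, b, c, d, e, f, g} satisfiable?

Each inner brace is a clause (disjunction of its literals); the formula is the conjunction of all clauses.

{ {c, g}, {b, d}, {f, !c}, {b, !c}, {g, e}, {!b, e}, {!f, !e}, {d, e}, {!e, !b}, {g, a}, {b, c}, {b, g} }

Case c = true:
The clause (f) is unit, so f = true.
The clause (b) is unit, so b = true.
The clause (e) is unit, so e = true.
Now (!e) is unsatisfied and unit — conflict.
Undo c and try c = false.
The clause (g) is unit, so g = true.
The clause (b) is unit, so b = true.
The clause (e) is unit, so e = true.
Now (!e) is unsatisfied and unit — conflict.
Both values of c lead to a conflict.
No assignment satisfies every clause.

No, unsatisfiable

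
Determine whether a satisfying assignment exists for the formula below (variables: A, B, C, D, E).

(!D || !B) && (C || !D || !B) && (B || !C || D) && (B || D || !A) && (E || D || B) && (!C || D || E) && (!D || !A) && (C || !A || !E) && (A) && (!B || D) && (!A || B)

No, unsatisfiable

Unit clause (A) forces A = true.
Unit clause (!D) forces D = false.
Unit clause (B) forces B = true.
But (!B) is also a unit clause — contradiction.
No assignment satisfies every clause.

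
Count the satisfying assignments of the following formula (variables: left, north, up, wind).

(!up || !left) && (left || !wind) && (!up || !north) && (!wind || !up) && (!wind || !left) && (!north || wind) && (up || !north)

There are 2^4 = 16 truth assignments over (left, north, up, wind).
Check each against the 7 clauses (columns in the order left, north, up, wind):
  F F F F  ✓ satisfies all
  F F F T  ✗ fails (left || !wind)
  F F T F  ✓ satisfies all
  F F T T  ✗ fails (left || !wind)
  F T F F  ✗ fails (!north || wind)
  F T F T  ✗ fails (left || !wind)
  F T T F  ✗ fails (!up || !north)
  F T T T  ✗ fails (left || !wind)
  T F F F  ✓ satisfies all
  T F F T  ✗ fails (!wind || !left)
  T F T F  ✗ fails (!up || !left)
  T F T T  ✗ fails (!up || !left)
  T T F F  ✗ fails (!north || wind)
  T T F T  ✗ fails (!wind || !left)
  T T T F  ✗ fails (!up || !left)
  T T T T  ✗ fails (!up || !left)
3 of the 16 rows are models.

3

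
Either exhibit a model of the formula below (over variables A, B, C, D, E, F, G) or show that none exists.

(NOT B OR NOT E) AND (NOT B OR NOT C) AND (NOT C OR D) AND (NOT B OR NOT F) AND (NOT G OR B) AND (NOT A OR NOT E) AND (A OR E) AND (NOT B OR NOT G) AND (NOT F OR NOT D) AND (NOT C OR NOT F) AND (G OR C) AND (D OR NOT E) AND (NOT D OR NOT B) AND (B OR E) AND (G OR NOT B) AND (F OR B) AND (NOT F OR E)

Try B = false.
The clause (NOT G) is unit, so G = false.
The clause (C) is unit, so C = true.
The clause (D) is unit, so D = true.
The clause (NOT F) is unit, so F = false.
Now (F) is unsatisfied and unit — conflict.
So B must be the other value — set B = true.
The clause (NOT E) is unit, so E = false.
The clause (NOT C) is unit, so C = false.
The clause (NOT F) is unit, so F = false.
The clause (A) is unit, so A = true.
The clause (NOT G) is unit, so G = false.
Now (G) is unsatisfied and unit — conflict.
Either choice for B ends in contradiction.

UNSATISFIABLE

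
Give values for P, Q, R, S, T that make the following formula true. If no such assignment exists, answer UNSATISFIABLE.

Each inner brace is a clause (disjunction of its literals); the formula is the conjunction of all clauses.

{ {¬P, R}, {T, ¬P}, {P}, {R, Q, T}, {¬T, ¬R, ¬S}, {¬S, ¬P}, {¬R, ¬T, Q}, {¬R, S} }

(P) alone gives P = True.
(R) alone gives R = True.
(T) alone gives T = True.
(¬S) alone gives S = False.
That conflicts with the unit clause (S).

UNSATISFIABLE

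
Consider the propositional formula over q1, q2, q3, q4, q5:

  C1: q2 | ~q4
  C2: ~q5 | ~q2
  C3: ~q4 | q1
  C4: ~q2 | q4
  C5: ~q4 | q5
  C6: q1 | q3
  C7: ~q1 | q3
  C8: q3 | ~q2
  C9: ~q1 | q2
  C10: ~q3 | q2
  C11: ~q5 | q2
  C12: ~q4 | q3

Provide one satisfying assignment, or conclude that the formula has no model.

Case q2 = 1:
From the singleton clause (~q5), q5 = 0.
From the singleton clause (q4), q4 = 1.
That conflicts with the unit clause (~q4).
So q2 must be the other value — set q2 = 0.
From the singleton clause (~q4), q4 = 0.
From the singleton clause (~q1), q1 = 0.
From the singleton clause (q3), q3 = 1.
That conflicts with the unit clause (~q3).
Both values of q2 lead to a conflict.

UNSATISFIABLE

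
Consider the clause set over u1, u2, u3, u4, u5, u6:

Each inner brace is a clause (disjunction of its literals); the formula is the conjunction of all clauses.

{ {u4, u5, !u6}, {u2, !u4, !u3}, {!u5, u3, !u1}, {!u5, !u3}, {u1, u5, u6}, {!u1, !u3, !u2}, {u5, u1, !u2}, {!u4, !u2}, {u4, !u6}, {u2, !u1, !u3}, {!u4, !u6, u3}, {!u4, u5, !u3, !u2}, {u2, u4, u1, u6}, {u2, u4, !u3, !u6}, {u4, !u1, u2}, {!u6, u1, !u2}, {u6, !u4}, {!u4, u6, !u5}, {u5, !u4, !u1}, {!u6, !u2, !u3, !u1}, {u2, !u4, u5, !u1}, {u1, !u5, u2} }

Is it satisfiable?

Case u5 = true:
From the singleton clause (!u3), u3 = false.
From the singleton clause (!u1), u1 = false.
From the singleton clause (u2), u2 = true.
From the singleton clause (!u4), u4 = false.
From the singleton clause (!u6), u6 = false.
This assignment satisfies each clause.
A satisfying assignment: u1 ↦ false,  u2 ↦ true,  u3 ↦ false,  u4 ↦ false,  u5 ↦ true,  u6 ↦ false.

Satisfiable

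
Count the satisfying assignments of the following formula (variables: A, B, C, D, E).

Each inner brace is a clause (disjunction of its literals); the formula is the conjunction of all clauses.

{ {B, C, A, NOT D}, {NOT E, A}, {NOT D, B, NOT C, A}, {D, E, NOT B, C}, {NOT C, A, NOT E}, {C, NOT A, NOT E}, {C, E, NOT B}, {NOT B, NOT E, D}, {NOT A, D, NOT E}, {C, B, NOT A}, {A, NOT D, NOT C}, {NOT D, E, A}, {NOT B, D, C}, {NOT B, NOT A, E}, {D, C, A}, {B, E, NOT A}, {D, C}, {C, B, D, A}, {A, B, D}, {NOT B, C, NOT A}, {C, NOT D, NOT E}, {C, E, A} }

3

There are 2^5 = 32 truth assignments over (A, B, C, D, E).
Split on E. With E = true, the clauses containing E are satisfied and NOT E drops from the rest; 2 of the 2^4 = 16 assignments to the other variables satisfy what remains.
With E = false, by the same count on the reduced clause set, 1 assignment works.
Total: 2 + 1 = 3.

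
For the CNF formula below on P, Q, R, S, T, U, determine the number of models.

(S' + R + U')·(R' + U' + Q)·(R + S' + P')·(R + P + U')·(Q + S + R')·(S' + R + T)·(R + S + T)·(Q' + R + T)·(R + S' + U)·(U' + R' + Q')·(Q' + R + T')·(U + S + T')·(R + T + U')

11

There are 2^6 = 64 truth assignments over (P, Q, R, S, T, U).
Split on T. With T = 1, the clauses containing T are satisfied and T' drops from the rest; 5 of the 2^5 = 32 assignments to the other variables satisfy what remains.
With T = 0, by the same count on the reduced clause set, 6 assignments work.
Total: 5 + 6 = 11.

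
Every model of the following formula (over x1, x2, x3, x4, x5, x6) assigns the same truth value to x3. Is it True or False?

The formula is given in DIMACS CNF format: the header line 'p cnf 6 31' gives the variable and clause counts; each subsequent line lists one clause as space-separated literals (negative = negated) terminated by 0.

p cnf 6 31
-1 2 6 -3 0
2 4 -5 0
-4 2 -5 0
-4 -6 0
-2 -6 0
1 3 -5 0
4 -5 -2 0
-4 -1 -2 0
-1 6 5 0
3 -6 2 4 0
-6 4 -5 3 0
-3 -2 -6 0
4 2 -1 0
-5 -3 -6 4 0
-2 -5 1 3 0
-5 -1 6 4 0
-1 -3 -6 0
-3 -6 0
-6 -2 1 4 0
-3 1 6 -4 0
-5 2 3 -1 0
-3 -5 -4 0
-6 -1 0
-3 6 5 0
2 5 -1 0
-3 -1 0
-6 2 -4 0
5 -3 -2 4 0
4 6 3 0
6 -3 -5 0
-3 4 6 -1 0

False

Suppose x3 = True.
(¬x6) alone gives x6 = False.
(x5) alone gives x5 = True.
That conflicts with the unit clause (¬x5).
So every satisfying assignment has x3 = False.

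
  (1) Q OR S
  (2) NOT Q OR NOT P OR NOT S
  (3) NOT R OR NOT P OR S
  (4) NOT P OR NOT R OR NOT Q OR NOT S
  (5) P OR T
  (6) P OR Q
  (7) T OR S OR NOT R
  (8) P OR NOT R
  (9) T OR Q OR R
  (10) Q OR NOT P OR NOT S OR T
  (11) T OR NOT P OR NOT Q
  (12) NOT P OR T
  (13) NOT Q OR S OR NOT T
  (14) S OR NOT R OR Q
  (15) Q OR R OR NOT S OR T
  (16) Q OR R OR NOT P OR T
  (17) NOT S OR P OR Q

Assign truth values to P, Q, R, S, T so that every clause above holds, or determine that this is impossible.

P ↦ true, Q ↦ false, R ↦ false, S ↦ true, T ↦ true

Try Q = false.
Unit clause (S) forces S = true.
Unit clause (P) forces P = true.
Unit clause (T) forces T = true.
Every clause is now satisfied; R is unconstrained.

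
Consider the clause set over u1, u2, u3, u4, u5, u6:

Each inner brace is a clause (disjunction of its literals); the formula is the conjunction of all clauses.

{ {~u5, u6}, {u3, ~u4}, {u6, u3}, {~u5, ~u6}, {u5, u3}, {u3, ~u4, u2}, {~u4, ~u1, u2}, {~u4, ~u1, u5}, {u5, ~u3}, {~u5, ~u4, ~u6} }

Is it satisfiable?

Unsatisfiable

Suppose u5 = 0.
The clause (u3) is unit, so u3 = 1.
That conflicts with the unit clause (~u3).
So u5 must be the other value — set u5 = 1.
The clause (u6) is unit, so u6 = 1.
That conflicts with the unit clause (~u6).
Either choice for u5 ends in contradiction.
No assignment satisfies every clause.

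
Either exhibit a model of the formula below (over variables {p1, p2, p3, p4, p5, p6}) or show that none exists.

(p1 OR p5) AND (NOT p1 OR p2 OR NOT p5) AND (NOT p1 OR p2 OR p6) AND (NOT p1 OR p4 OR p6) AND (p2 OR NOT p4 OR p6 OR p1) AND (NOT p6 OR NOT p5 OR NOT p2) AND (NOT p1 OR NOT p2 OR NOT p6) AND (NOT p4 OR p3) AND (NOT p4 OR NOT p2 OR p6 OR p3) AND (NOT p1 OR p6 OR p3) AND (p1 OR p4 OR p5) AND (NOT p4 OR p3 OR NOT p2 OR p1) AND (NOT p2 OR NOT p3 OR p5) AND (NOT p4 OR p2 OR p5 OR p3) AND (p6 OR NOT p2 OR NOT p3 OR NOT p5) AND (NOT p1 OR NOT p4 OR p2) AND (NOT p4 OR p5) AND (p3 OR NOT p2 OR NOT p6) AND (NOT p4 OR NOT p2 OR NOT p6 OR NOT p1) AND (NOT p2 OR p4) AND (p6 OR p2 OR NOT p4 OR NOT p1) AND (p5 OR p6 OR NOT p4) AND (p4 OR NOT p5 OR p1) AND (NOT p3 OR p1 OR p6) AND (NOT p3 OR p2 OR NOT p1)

Case p1 = false:
Unit clause (p5) forces p5 = true.
Unit clause (p4) forces p4 = true.
Unit clause (p3) forces p3 = true.
Unit clause (p6) forces p6 = true.
Unit clause (NOT p2) forces p2 = false.
All clauses are satisfied.

p1 ↦ false, p2 ↦ false, p3 ↦ true, p4 ↦ true, p5 ↦ true, p6 ↦ true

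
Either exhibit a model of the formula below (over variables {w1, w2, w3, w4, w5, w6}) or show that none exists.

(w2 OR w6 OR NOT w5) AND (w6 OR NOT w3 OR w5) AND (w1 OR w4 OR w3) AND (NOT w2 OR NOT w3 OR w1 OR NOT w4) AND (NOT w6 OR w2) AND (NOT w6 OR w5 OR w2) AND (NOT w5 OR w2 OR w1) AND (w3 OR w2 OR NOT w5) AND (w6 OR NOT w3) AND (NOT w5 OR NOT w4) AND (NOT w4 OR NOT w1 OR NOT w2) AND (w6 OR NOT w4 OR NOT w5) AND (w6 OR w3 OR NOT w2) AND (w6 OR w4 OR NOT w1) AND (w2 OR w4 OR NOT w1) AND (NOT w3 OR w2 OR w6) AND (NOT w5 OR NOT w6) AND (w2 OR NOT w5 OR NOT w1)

w1: true; w2: false; w3: false; w4: true; w5: false; w6: false

Try w6 = false.
Unit clause (NOT w3) forces w3 = false.
Unit clause (NOT w2) forces w2 = false.
Unit clause (NOT w5) forces w5 = false.
Try w1 = true.
Unit clause (w4) forces w4 = true.
This assignment satisfies each clause.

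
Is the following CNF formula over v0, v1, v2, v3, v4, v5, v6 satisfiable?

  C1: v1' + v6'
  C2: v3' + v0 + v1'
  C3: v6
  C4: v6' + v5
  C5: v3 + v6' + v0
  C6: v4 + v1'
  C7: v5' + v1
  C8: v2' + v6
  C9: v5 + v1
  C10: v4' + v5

The clause (v6) is unit, so v6 = 1.
The clause (v1') is unit, so v1 = 0.
The clause (v5) is unit, so v5 = 1.
Now (v5') is unsatisfied and unit — conflict.
No assignment satisfies every clause.

No, unsatisfiable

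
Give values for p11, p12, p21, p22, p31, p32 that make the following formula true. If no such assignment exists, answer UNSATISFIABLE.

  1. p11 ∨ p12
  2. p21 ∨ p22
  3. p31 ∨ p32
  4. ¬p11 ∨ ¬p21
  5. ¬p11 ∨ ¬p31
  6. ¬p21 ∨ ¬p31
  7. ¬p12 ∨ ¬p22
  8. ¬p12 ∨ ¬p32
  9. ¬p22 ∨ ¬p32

UNSATISFIABLE

Try p11 = True.
The clause (¬p21) is unit, so p21 = False.
The clause (p22) is unit, so p22 = True.
The clause (¬p31) is unit, so p31 = False.
The clause (p32) is unit, so p32 = True.
But (¬p32) is also a unit clause — contradiction.
Undo p11 and try p11 = False.
The clause (p12) is unit, so p12 = True.
The clause (¬p22) is unit, so p22 = False.
The clause (p21) is unit, so p21 = True.
The clause (¬p31) is unit, so p31 = False.
The clause (p32) is unit, so p32 = True.
But (¬p32) is also a unit clause — contradiction.
Either choice for p11 ends in contradiction.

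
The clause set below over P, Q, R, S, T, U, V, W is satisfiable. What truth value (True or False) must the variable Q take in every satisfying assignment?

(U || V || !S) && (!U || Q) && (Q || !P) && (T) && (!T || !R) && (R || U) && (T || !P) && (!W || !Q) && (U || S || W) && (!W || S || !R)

True

Suppose Q = false.
Unit clause (!U) forces U = false.
Unit clause (!P) forces P = false.
Unit clause (T) forces T = true.
Unit clause (!R) forces R = false.
That conflicts with the unit clause (R).
So every satisfying assignment has Q = True.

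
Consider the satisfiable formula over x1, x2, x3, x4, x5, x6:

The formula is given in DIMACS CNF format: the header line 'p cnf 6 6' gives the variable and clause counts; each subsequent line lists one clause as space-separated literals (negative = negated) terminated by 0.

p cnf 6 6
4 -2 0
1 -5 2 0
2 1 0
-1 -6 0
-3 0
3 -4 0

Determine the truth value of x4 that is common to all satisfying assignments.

False

Suppose x4 = True.
From the singleton clause (¬x3), x3 = False.
Now (x3) is unsatisfied and unit — conflict.
So every satisfying assignment has x4 = False.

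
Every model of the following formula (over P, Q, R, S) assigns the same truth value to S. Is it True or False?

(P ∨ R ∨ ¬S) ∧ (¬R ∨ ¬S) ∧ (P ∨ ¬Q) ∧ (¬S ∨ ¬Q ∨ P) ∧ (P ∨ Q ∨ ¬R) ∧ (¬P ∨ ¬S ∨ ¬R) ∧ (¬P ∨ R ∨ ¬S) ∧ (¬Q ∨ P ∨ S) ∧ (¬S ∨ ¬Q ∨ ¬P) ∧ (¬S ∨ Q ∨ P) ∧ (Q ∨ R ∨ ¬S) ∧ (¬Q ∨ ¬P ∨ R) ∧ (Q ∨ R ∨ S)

False

Suppose S = True.
(¬R) alone gives R = False.
(P) alone gives P = True.
That conflicts with the unit clause (¬P).
So every satisfying assignment has S = False.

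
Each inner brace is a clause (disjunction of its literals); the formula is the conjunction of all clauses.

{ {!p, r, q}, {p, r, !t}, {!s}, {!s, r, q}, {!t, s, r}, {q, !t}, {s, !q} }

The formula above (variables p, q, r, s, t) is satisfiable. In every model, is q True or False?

False

Suppose q = true.
(!s) alone gives s = false.
Now (s) is unsatisfied and unit — conflict.
So every satisfying assignment has q = False.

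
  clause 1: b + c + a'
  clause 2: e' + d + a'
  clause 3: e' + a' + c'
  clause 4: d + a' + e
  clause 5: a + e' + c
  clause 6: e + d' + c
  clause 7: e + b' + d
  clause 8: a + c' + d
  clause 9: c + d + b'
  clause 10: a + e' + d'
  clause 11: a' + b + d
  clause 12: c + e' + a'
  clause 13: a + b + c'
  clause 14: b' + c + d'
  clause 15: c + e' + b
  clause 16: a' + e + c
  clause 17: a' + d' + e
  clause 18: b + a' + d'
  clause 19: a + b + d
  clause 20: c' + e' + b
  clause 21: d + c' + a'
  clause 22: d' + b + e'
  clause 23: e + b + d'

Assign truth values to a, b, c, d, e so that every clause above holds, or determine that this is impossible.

a: 0, b: 1, c: 1, d: 1, e: 0

Case b = 1:
Case e = 0:
The clause (d) is unit, so d = 1.
The clause (c) is unit, so c = 1.
The clause (a') is unit, so a = 0.
All clauses are satisfied.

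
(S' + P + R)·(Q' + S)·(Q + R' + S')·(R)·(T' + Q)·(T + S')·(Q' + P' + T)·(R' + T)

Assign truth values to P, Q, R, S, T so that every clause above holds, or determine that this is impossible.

P ↦ 0, Q ↦ 1, R ↦ 1, S ↦ 1, T ↦ 1

The clause (R) is unit, so R = 1.
The clause (T) is unit, so T = 1.
The clause (Q) is unit, so Q = 1.
The clause (S) is unit, so S = 1.
All clauses hold; P can take either value.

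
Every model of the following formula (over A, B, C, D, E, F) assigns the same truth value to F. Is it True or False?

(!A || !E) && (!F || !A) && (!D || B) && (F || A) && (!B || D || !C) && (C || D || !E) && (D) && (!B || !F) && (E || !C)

False

Suppose F = true.
Unit clause (!A) forces A = false.
Unit clause (D) forces D = true.
Unit clause (B) forces B = true.
But (!B) is also a unit clause — contradiction.
So every satisfying assignment has F = False.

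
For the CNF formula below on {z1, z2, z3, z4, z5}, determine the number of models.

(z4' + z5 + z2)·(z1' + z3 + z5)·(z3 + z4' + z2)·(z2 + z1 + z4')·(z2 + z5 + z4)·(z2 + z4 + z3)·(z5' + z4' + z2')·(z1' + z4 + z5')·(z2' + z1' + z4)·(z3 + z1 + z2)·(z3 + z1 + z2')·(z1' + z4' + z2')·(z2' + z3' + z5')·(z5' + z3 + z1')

4

There are 2^5 = 32 truth assignments over (z1, z2, z3, z4, z5).
Split on z2. With z2 = 1, the clauses containing z2 are satisfied and z2' drops from the rest; 2 of the 2^4 = 16 assignments to the other variables satisfy what remains.
With z2 = 0, by the same count on the reduced clause set, 2 assignments work.
(One model: z1=F, z2=F, z3=T, z4=F, z5=T.)
Total: 2 + 2 = 4.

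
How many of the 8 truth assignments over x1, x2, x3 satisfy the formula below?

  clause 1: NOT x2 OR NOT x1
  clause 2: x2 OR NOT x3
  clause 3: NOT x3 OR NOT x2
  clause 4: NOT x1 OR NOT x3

3

There are 2^3 = 8 truth assignments over (x1, x2, x3).
Check each against the 4 clauses (columns in the order x1, x2, x3):
  F F F  ✓ satisfies all
  F F T  ✗ fails (x2 OR NOT x3)
  F T F  ✓ satisfies all
  F T T  ✗ fails (NOT x3 OR NOT x2)
  T F F  ✓ satisfies all
  T F T  ✗ fails (x2 OR NOT x3)
  T T F  ✗ fails (NOT x2 OR NOT x1)
  T T T  ✗ fails (NOT x2 OR NOT x1)
3 of the 8 rows are models.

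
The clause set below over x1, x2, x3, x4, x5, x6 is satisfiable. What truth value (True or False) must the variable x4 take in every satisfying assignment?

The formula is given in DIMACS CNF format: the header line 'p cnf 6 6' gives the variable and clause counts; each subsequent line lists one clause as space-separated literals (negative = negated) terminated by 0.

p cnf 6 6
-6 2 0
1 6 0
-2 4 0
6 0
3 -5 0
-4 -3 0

True

Suppose x4 = False.
From the singleton clause (¬x2), x2 = False.
From the singleton clause (¬x6), x6 = False.
That conflicts with the unit clause (x6).
So every satisfying assignment has x4 = True.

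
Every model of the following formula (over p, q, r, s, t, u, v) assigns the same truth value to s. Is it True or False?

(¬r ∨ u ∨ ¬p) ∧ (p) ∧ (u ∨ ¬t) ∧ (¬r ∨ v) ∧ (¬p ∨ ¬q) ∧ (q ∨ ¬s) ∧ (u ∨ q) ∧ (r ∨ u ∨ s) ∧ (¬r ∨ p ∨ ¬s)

Suppose s = True.
(p) alone gives p = True.
(¬q) alone gives q = False.
That conflicts with the unit clause (q).
So every satisfying assignment has s = False.

False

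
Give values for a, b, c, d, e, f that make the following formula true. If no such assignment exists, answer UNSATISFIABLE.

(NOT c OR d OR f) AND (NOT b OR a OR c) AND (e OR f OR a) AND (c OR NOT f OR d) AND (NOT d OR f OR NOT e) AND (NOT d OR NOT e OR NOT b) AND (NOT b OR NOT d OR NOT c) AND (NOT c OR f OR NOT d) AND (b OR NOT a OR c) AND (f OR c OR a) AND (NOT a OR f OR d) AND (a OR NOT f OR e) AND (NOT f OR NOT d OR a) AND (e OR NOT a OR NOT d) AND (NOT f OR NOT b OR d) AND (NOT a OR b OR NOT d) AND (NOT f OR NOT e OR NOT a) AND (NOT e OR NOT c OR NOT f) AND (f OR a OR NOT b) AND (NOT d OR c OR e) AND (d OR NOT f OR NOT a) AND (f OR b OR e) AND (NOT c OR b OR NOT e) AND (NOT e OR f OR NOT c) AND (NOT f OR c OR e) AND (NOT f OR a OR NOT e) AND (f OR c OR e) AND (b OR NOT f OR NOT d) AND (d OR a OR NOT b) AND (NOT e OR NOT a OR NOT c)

UNSATISFIABLE

Case c = false:
Case b = false:
From the singleton clause (NOT a), a = false.
From the singleton clause (f), f = true.
From the singleton clause (d), d = true.
But (NOT d) is also a unit clause — contradiction.
Backtrack on b: now try b = true.
From the singleton clause (a), a = true.
Case f = false:
From the singleton clause (d), d = true.
From the singleton clause (NOT e), e = false.
But (e) is also a unit clause — contradiction.
Backtrack on f: now try f = true.
From the singleton clause (d), d = true.
From the singleton clause (NOT e), e = false.
But (e) is also a unit clause — contradiction.
Both values of f lead to a conflict.
Both values of b lead to a conflict.
Backtrack on c: now try c = true.
Case d = true:
From the singleton clause (NOT b), b = false.
From the singleton clause (f), f = true.
But (NOT f) is also a unit clause — contradiction.
Backtrack on d: now try d = false.
From the singleton clause (f), f = true.
From the singleton clause (NOT b), b = false.
From the singleton clause (NOT e), e = false.
From the singleton clause (a), a = true.
But (NOT a) is also a unit clause — contradiction.
Both values of d lead to a conflict.
Both values of c lead to a conflict.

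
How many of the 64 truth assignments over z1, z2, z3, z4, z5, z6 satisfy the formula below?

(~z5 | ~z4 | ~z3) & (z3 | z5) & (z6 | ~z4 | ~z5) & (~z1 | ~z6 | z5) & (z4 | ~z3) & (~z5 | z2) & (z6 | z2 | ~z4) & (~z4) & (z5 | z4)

4

There are 2^6 = 64 truth assignments over (z1, z2, z3, z4, z5, z6).
Split on z4. With z4 = 1, the clauses containing z4 are satisfied and ~z4 drops from the rest; 0 of the 2^5 = 32 assignments to the other variables satisfy what remains.
With z4 = 0, by the same count on the reduced clause set, 4 assignments work.
(One model: z1=F, z2=T, z3=F, z4=F, z5=T, z6=F.)
Total: 0 + 4 = 4.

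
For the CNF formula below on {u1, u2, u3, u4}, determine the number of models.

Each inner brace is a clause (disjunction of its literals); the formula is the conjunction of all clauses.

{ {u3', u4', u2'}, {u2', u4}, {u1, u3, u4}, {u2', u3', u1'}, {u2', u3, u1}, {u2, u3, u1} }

There are 2^4 = 16 truth assignments over (u1, u2, u3, u4).
Split on u2. With u2 = 1, the clauses containing u2 are satisfied and u2' drops from the rest; 1 of the 2^3 = 8 assignments to the other variables satisfy what remains.
With u2 = 0, by the same count on the reduced clause set, 6 assignments work.
Total: 1 + 6 = 7.

7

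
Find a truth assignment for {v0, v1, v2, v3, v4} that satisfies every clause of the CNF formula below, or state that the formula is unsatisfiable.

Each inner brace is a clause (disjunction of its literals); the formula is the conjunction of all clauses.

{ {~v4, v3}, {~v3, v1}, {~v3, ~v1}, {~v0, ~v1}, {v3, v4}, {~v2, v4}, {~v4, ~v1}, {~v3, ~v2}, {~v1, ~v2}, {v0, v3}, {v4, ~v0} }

UNSATISFIABLE

Suppose v4 = 0.
(v3) alone gives v3 = 1.
(v1) alone gives v1 = 1.
Now (~v1) is unsatisfied and unit — conflict.
So v4 must be the other value — set v4 = 1.
(v3) alone gives v3 = 1.
(v1) alone gives v1 = 1.
Now (~v1) is unsatisfied and unit — conflict.
Either choice for v4 ends in contradiction.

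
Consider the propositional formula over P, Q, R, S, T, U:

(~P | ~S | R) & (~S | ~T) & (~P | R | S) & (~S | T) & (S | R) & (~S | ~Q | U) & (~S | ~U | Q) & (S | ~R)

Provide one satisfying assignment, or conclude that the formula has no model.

Branch on S: set S = 0.
The clause (R) is unit, so R = 1.
Now (~R) is unsatisfied and unit — conflict.
Backtrack on S: now try S = 1.
The clause (~T) is unit, so T = 0.
Now (T) is unsatisfied and unit — conflict.
Neither S = 1 nor S = 0 works.

UNSATISFIABLE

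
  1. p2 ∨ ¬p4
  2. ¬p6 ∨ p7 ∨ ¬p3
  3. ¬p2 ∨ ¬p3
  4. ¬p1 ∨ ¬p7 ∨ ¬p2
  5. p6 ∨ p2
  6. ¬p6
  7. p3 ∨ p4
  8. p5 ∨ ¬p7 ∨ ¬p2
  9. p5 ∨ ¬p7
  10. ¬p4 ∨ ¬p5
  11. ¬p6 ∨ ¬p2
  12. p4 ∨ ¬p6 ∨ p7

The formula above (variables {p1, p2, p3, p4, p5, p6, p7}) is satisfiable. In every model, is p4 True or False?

True

Suppose p4 = False.
(¬p6) alone gives p6 = False.
(p2) alone gives p2 = True.
(¬p3) alone gives p3 = False.
Now (p3) is unsatisfied and unit — conflict.
So every satisfying assignment has p4 = True.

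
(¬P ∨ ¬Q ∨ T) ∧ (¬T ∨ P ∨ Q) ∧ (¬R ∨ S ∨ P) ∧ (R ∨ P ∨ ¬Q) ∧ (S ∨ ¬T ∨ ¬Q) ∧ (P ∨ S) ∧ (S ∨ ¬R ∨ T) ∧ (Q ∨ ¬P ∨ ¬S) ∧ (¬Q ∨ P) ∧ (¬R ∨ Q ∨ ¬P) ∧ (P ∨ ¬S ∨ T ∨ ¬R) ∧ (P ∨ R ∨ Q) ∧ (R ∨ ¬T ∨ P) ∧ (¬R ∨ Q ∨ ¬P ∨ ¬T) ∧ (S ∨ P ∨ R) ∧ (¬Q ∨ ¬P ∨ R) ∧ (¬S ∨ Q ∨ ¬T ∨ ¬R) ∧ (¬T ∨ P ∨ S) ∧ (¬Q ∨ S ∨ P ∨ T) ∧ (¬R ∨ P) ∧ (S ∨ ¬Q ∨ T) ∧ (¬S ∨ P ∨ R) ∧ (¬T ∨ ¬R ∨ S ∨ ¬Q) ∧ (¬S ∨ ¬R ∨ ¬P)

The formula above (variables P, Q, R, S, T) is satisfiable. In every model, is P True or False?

Suppose P = False.
Unit clause (S) forces S = True.
Unit clause (¬Q) forces Q = False.
Unit clause (¬T) forces T = False.
Unit clause (¬R) forces R = False.
But (R) is also a unit clause — contradiction.
So every satisfying assignment has P = True.

True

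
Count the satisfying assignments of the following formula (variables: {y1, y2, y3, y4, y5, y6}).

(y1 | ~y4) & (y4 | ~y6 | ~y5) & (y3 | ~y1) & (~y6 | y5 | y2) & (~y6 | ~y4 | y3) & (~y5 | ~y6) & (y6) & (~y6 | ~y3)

1

There are 2^6 = 64 truth assignments over (y1, y2, y3, y4, y5, y6).
Split on y6. With y6 = 1, the clauses containing y6 are satisfied and ~y6 drops from the rest; 1 of the 2^5 = 32 assignments to the other variables satisfy what remains.
With y6 = 0, by the same count on the reduced clause set, 0 assignments work.
(One model: y1=F, y2=T, y3=F, y4=F, y5=F, y6=T.)
Total: 1 + 0 = 1.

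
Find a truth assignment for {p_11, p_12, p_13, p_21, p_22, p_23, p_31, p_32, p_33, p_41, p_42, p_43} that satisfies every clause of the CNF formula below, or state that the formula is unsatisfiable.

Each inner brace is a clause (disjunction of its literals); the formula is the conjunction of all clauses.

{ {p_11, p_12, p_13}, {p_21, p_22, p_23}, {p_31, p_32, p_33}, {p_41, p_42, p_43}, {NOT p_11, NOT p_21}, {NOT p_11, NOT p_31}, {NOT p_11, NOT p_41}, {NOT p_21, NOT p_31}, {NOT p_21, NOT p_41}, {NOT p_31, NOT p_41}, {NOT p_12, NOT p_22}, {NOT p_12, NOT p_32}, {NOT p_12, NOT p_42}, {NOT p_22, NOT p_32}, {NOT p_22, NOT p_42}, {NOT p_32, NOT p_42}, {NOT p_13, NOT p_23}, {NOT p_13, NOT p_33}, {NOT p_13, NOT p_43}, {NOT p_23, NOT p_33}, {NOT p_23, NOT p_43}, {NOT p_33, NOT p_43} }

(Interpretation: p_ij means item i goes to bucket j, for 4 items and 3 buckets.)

UNSATISFIABLE

Branch on p_11: set p_11 = false.
Branch on p_12: set p_12 = true.
From the singleton clause (NOT p_22), p_22 = false.
From the singleton clause (NOT p_32), p_32 = false.
From the singleton clause (NOT p_42), p_42 = false.
Branch on p_21: set p_21 = true.
From the singleton clause (NOT p_31), p_31 = false.
From the singleton clause (p_33), p_33 = true.
From the singleton clause (NOT p_41), p_41 = false.
From the singleton clause (p_43), p_43 = true.
That conflicts with the unit clause (NOT p_43).
Backtrack on p_21: now try p_21 = false.
From the singleton clause (p_23), p_23 = true.
From the singleton clause (NOT p_13), p_13 = false.
From the singleton clause (NOT p_33), p_33 = false.
From the singleton clause (p_31), p_31 = true.
From the singleton clause (NOT p_41), p_41 = false.
From the singleton clause (p_43), p_43 = true.
That conflicts with the unit clause (NOT p_43).
Both values of p_21 lead to a conflict.
Backtrack on p_12: now try p_12 = false.
From the singleton clause (p_13), p_13 = true.
From the singleton clause (NOT p_23), p_23 = false.
From the singleton clause (NOT p_33), p_33 = false.
From the singleton clause (NOT p_43), p_43 = false.
Branch on p_21: set p_21 = true.
From the singleton clause (NOT p_31), p_31 = false.
From the singleton clause (p_32), p_32 = true.
From the singleton clause (NOT p_41), p_41 = false.
From the singleton clause (p_42), p_42 = true.
That conflicts with the unit clause (NOT p_42).
Backtrack on p_21: now try p_21 = false.
From the singleton clause (p_22), p_22 = true.
From the singleton clause (NOT p_32), p_32 = false.
From the singleton clause (p_31), p_31 = true.
From the singleton clause (NOT p_41), p_41 = false.
From the singleton clause (p_42), p_42 = true.
That conflicts with the unit clause (NOT p_42).
Both values of p_21 lead to a conflict.
Both values of p_12 lead to a conflict.
Backtrack on p_11: now try p_11 = true.
From the singleton clause (NOT p_21), p_21 = false.
From the singleton clause (NOT p_31), p_31 = false.
From the singleton clause (NOT p_41), p_41 = false.
Branch on p_22: set p_22 = true.
From the singleton clause (NOT p_12), p_12 = false.
From the singleton clause (NOT p_32), p_32 = false.
From the singleton clause (p_33), p_33 = true.
From the singleton clause (NOT p_42), p_42 = false.
From the singleton clause (p_43), p_43 = true.
That conflicts with the unit clause (NOT p_43).
Backtrack on p_22: now try p_22 = false.
From the singleton clause (p_23), p_23 = true.
From the singleton clause (NOT p_13), p_13 = false.
From the singleton clause (NOT p_33), p_33 = false.
From the singleton clause (p_32), p_32 = true.
From the singleton clause (NOT p_12), p_12 = false.
From the singleton clause (NOT p_42), p_42 = false.
From the singleton clause (p_43), p_43 = true.
That conflicts with the unit clause (NOT p_43).
Both values of p_22 lead to a conflict.
Both values of p_11 lead to a conflict.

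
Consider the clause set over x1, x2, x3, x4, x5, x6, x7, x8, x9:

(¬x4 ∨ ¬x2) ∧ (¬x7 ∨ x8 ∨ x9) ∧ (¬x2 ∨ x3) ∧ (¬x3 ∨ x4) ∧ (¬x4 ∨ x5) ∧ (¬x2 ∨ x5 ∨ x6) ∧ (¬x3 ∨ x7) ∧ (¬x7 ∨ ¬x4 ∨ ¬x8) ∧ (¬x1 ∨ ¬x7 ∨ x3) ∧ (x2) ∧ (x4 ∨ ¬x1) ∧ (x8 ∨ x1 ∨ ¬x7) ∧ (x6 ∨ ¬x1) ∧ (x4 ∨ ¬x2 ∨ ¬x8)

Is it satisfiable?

No

(x2) alone gives x2 = True.
(¬x4) alone gives x4 = False.
(x3) alone gives x3 = True.
But (¬x3) is also a unit clause — contradiction.
No assignment satisfies every clause.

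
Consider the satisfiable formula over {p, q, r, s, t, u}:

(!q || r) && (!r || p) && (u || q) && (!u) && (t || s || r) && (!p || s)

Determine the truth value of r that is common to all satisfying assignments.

Suppose r = false.
Unit clause (!q) forces q = false.
Unit clause (u) forces u = true.
Now (!u) is unsatisfied and unit — conflict.
So every satisfying assignment has r = True.

True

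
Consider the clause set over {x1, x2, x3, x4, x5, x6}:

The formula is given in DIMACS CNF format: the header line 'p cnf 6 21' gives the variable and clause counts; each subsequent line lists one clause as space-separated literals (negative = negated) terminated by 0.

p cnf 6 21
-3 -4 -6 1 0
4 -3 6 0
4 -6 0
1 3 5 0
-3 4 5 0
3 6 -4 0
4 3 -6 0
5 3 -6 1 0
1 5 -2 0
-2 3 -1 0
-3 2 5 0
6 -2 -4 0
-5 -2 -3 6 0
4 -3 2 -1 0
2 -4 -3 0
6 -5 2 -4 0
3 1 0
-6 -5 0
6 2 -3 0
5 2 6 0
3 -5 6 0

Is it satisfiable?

Yes

Try x4 = True.
Try x3 = True.
From the singleton clause (x2), x2 = True.
From the singleton clause (x6), x6 = True.
From the singleton clause (x1), x1 = True.
From the singleton clause (¬x5), x5 = False.
This assignment satisfies each clause.
A satisfying assignment: x1: True,  x2: True,  x3: True,  x4: True,  x5: False,  x6: True.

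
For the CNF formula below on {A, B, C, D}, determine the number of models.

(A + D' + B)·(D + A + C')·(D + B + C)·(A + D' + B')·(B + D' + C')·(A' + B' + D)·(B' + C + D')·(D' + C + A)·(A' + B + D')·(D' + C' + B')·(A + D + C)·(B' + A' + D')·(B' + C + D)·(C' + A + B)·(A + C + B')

1

There are 2^4 = 16 truth assignments over (A, B, C, D).
Check each against the 15 clauses (columns in the order A, B, C, D):
  F F F F  ✗ fails (D + B + C)
  F F F T  ✗ fails (A + D' + B)
  F F T F  ✗ fails (D + A + C')
  F F T T  ✗ fails (A + D' + B)
  F T F F  ✗ fails (A + D + C)
  F T F T  ✗ fails (A + D' + B')
  F T T F  ✗ fails (D + A + C')
  F T T T  ✗ fails (A + D' + B')
  T F F F  ✗ fails (D + B + C)
  T F F T  ✗ fails (A' + B + D')
  T F T F  ✓ satisfies all
  T F T T  ✗ fails (B + D' + C')
  T T F F  ✗ fails (A' + B' + D)
  T T F T  ✗ fails (B' + C + D')
  T T T F  ✗ fails (A' + B' + D)
  T T T T  ✗ fails (D' + C' + B')
1 of the 16 rows is a model.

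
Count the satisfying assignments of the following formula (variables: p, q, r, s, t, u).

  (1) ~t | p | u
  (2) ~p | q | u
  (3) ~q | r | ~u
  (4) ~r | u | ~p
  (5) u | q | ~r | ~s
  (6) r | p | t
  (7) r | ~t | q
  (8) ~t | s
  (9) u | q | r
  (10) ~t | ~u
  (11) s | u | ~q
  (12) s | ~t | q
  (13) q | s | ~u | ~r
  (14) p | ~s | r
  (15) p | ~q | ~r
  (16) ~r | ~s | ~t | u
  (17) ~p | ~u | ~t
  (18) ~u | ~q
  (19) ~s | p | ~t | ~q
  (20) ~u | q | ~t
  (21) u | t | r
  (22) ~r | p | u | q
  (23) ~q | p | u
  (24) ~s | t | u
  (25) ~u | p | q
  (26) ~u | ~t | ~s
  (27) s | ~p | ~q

There are 2^6 = 64 truth assignments over (p, q, r, s, t, u).
Split on t. With t = 1, the clauses containing t are satisfied and ~t drops from the rest; 1 of the 2^5 = 32 assignments to the other variables satisfy what remains.
With t = 0, by the same count on the reduced clause set, 3 assignments work.
(One model: p=T, q=F, r=F, s=F, t=F, u=T.)
Total: 1 + 3 = 4.

4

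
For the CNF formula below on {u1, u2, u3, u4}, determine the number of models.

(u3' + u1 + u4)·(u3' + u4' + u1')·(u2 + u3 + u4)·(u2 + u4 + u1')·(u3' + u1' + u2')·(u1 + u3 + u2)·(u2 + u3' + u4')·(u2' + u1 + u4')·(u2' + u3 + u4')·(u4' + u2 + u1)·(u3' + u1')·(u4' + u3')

There are 2^4 = 16 truth assignments over (u1, u2, u3, u4).
Split on u3. With u3 = 1, the clauses containing u3 are satisfied and u3' drops from the rest; 0 of the 2^3 = 8 assignments to the other variables satisfy what remains.
With u3 = 0, by the same count on the reduced clause set, 3 assignments work.
Total: 0 + 3 = 3.

3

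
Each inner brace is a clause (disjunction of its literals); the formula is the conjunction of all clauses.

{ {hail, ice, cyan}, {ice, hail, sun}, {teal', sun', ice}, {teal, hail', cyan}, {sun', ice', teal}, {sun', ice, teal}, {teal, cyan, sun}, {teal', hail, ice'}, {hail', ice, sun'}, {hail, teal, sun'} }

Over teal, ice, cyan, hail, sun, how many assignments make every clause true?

9

There are 2^5 = 32 truth assignments over (teal, ice, cyan, hail, sun).
Split on hail. With hail = 1, the clauses containing hail are satisfied and hail' drops from the rest; 8 of the 2^4 = 16 assignments to the other variables satisfy what remains.
With hail = 0, by the same count on the reduced clause set, 1 assignment works.
(One model: teal=F, ice=F, cyan=T, hail=T, sun=F.)
Total: 8 + 1 = 9.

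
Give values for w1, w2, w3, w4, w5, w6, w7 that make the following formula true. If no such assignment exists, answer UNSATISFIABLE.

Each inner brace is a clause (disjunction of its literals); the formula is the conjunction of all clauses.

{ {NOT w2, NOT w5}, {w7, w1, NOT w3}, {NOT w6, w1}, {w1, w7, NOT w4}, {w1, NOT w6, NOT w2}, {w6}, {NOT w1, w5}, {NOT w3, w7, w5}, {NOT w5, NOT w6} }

From the singleton clause (w6), w6 = true.
From the singleton clause (w1), w1 = true.
From the singleton clause (w5), w5 = true.
Now (NOT w5) is unsatisfied and unit — conflict.

UNSATISFIABLE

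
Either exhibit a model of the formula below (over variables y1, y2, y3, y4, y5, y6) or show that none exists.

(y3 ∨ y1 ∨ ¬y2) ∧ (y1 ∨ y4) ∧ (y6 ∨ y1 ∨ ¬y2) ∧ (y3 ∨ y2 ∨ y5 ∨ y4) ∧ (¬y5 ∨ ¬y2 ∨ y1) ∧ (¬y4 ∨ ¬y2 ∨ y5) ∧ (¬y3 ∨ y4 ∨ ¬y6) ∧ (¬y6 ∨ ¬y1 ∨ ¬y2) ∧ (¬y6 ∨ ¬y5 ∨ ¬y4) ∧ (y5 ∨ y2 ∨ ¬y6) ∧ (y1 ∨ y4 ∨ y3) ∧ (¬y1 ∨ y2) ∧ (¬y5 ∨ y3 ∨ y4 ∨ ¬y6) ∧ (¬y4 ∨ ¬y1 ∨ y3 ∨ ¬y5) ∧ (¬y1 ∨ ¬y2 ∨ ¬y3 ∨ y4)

y1 ↦ False; y2 ↦ False; y3 ↦ False; y4 ↦ True; y5 ↦ False; y6 ↦ False

Branch on y1: set y1 = False.
(y4) alone gives y4 = True.
Branch on y3: set y3 = False.
(¬y2) alone gives y2 = False.
Branch on y6: set y6 = False.
No clause remains; y5 is free.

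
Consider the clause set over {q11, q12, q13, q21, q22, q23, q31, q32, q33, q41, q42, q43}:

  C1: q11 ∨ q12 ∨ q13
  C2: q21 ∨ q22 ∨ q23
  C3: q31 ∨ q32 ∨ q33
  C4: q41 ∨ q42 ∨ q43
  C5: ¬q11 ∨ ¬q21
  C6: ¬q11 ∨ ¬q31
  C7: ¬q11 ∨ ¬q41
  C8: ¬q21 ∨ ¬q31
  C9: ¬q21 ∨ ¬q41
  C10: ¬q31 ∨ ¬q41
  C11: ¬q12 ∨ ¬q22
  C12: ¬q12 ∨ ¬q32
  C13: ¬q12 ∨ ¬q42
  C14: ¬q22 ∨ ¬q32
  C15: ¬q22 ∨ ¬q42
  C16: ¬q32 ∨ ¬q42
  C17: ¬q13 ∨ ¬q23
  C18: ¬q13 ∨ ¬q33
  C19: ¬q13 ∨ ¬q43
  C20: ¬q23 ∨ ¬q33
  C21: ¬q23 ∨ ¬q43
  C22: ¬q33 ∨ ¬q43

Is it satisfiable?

Unsatisfiable

Suppose q11 = False.
Suppose q12 = True.
(¬q22) alone gives q22 = False.
(¬q32) alone gives q32 = False.
(¬q42) alone gives q42 = False.
Suppose q21 = True.
(¬q31) alone gives q31 = False.
(q33) alone gives q33 = True.
(¬q41) alone gives q41 = False.
(q43) alone gives q43 = True.
That conflicts with the unit clause (¬q43).
Undo q21 and try q21 = False.
(q23) alone gives q23 = True.
(¬q13) alone gives q13 = False.
(¬q33) alone gives q33 = False.
(q31) alone gives q31 = True.
(¬q41) alone gives q41 = False.
(q43) alone gives q43 = True.
That conflicts with the unit clause (¬q43).
Neither q21 = True nor q21 = False works.
Undo q12 and try q12 = False.
(q13) alone gives q13 = True.
(¬q23) alone gives q23 = False.
(¬q33) alone gives q33 = False.
(¬q43) alone gives q43 = False.
Suppose q21 = True.
(¬q31) alone gives q31 = False.
(q32) alone gives q32 = True.
(¬q41) alone gives q41 = False.
(q42) alone gives q42 = True.
That conflicts with the unit clause (¬q42).
Undo q21 and try q21 = False.
(q22) alone gives q22 = True.
(¬q32) alone gives q32 = False.
(q31) alone gives q31 = True.
(¬q41) alone gives q41 = False.
(q42) alone gives q42 = True.
That conflicts with the unit clause (¬q42).
Neither q21 = True nor q21 = False works.
Neither q12 = True nor q12 = False works.
Undo q11 and try q11 = True.
(¬q21) alone gives q21 = False.
(¬q31) alone gives q31 = False.
(¬q41) alone gives q41 = False.
Suppose q22 = True.
(¬q12) alone gives q12 = False.
(¬q32) alone gives q32 = False.
(q33) alone gives q33 = True.
(¬q42) alone gives q42 = False.
(q43) alone gives q43 = True.
That conflicts with the unit clause (¬q43).
Undo q22 and try q22 = False.
(q23) alone gives q23 = True.
(¬q13) alone gives q13 = False.
(¬q33) alone gives q33 = False.
(q32) alone gives q32 = True.
(¬q12) alone gives q12 = False.
(¬q42) alone gives q42 = False.
(q43) alone gives q43 = True.
That conflicts with the unit clause (¬q43).
Neither q22 = True nor q22 = False works.
Neither q11 = True nor q11 = False works.
No assignment satisfies every clause.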